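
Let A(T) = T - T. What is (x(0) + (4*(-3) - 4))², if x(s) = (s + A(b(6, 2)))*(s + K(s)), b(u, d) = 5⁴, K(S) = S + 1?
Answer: 256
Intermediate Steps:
K(S) = 1 + S
b(u, d) = 625
A(T) = 0
x(s) = s*(1 + 2*s) (x(s) = (s + 0)*(s + (1 + s)) = s*(1 + 2*s))
(x(0) + (4*(-3) - 4))² = (0*(1 + 2*0) + (4*(-3) - 4))² = (0*(1 + 0) + (-12 - 4))² = (0*1 - 16)² = (0 - 16)² = (-16)² = 256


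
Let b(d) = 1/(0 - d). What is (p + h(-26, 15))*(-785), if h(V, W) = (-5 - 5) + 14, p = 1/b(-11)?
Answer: -11775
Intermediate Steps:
b(d) = -1/d (b(d) = 1/(-d) = -1/d)
p = 11 (p = 1/(-1/(-11)) = 1/(-1*(-1/11)) = 1/(1/11) = 11)
h(V, W) = 4 (h(V, W) = -10 + 14 = 4)
(p + h(-26, 15))*(-785) = (11 + 4)*(-785) = 15*(-785) = -11775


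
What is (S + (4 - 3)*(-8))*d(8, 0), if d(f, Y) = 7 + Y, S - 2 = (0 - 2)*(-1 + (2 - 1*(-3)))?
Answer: -98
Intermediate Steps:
S = -6 (S = 2 + (0 - 2)*(-1 + (2 - 1*(-3))) = 2 - 2*(-1 + (2 + 3)) = 2 - 2*(-1 + 5) = 2 - 2*4 = 2 - 8 = -6)
(S + (4 - 3)*(-8))*d(8, 0) = (-6 + (4 - 3)*(-8))*(7 + 0) = (-6 + 1*(-8))*7 = (-6 - 8)*7 = -14*7 = -98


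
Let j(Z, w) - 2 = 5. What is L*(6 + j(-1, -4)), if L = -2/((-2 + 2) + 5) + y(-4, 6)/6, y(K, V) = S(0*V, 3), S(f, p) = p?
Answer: 13/10 ≈ 1.3000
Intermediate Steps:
j(Z, w) = 7 (j(Z, w) = 2 + 5 = 7)
y(K, V) = 3
L = ⅒ (L = -2/((-2 + 2) + 5) + 3/6 = -2/(0 + 5) + 3*(⅙) = -2/5 + ½ = -2*⅕ + ½ = -⅖ + ½ = ⅒ ≈ 0.10000)
L*(6 + j(-1, -4)) = (6 + 7)/10 = (⅒)*13 = 13/10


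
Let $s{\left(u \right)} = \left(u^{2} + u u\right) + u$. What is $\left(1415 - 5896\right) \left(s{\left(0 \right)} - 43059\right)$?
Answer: $192947379$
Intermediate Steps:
$s{\left(u \right)} = u + 2 u^{2}$ ($s{\left(u \right)} = \left(u^{2} + u^{2}\right) + u = 2 u^{2} + u = u + 2 u^{2}$)
$\left(1415 - 5896\right) \left(s{\left(0 \right)} - 43059\right) = \left(1415 - 5896\right) \left(0 \left(1 + 2 \cdot 0\right) - 43059\right) = - 4481 \left(0 \left(1 + 0\right) - 43059\right) = - 4481 \left(0 \cdot 1 - 43059\right) = - 4481 \left(0 - 43059\right) = \left(-4481\right) \left(-43059\right) = 192947379$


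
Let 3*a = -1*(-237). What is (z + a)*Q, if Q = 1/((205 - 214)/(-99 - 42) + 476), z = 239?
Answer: 14946/22375 ≈ 0.66798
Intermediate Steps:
Q = 47/22375 (Q = 1/(-9/(-141) + 476) = 1/(-9*(-1/141) + 476) = 1/(3/47 + 476) = 1/(22375/47) = 47/22375 ≈ 0.0021006)
a = 79 (a = (-1*(-237))/3 = (⅓)*237 = 79)
(z + a)*Q = (239 + 79)*(47/22375) = 318*(47/22375) = 14946/22375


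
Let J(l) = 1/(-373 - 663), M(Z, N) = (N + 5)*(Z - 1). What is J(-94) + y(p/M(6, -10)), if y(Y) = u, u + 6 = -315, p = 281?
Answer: -332557/1036 ≈ -321.00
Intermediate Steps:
M(Z, N) = (-1 + Z)*(5 + N) (M(Z, N) = (5 + N)*(-1 + Z) = (-1 + Z)*(5 + N))
J(l) = -1/1036 (J(l) = 1/(-1036) = -1/1036)
u = -321 (u = -6 - 315 = -321)
y(Y) = -321
J(-94) + y(p/M(6, -10)) = -1/1036 - 321 = -332557/1036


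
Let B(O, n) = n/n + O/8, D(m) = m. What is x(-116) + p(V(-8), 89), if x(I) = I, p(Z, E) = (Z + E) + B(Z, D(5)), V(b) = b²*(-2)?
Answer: -170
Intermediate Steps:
V(b) = -2*b²
B(O, n) = 1 + O/8 (B(O, n) = 1 + O*(⅛) = 1 + O/8)
p(Z, E) = 1 + E + 9*Z/8 (p(Z, E) = (Z + E) + (1 + Z/8) = (E + Z) + (1 + Z/8) = 1 + E + 9*Z/8)
x(-116) + p(V(-8), 89) = -116 + (1 + 89 + 9*(-2*(-8)²)/8) = -116 + (1 + 89 + 9*(-2*64)/8) = -116 + (1 + 89 + (9/8)*(-128)) = -116 + (1 + 89 - 144) = -116 - 54 = -170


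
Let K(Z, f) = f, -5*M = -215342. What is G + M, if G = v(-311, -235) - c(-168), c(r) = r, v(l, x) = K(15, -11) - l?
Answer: 217682/5 ≈ 43536.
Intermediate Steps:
M = 215342/5 (M = -⅕*(-215342) = 215342/5 ≈ 43068.)
v(l, x) = -11 - l
G = 468 (G = (-11 - 1*(-311)) - 1*(-168) = (-11 + 311) + 168 = 300 + 168 = 468)
G + M = 468 + 215342/5 = 217682/5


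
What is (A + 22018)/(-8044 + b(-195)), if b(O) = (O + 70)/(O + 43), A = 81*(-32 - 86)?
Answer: -1893920/1222563 ≈ -1.5491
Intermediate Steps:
A = -9558 (A = 81*(-118) = -9558)
b(O) = (70 + O)/(43 + O)
(A + 22018)/(-8044 + b(-195)) = (-9558 + 22018)/(-8044 + (70 - 195)/(43 - 195)) = 12460/(-8044 - 125/(-152)) = 12460/(-8044 - 1/152*(-125)) = 12460/(-8044 + 125/152) = 12460/(-1222563/152) = 12460*(-152/1222563) = -1893920/1222563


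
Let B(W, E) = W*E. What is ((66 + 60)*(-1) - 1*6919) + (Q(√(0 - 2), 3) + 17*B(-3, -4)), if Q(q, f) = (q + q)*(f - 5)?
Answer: -6841 - 4*I*√2 ≈ -6841.0 - 5.6569*I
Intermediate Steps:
Q(q, f) = 2*q*(-5 + f) (Q(q, f) = (2*q)*(-5 + f) = 2*q*(-5 + f))
B(W, E) = E*W
((66 + 60)*(-1) - 1*6919) + (Q(√(0 - 2), 3) + 17*B(-3, -4)) = ((66 + 60)*(-1) - 1*6919) + (2*√(0 - 2)*(-5 + 3) + 17*(-4*(-3))) = (126*(-1) - 6919) + (2*√(-2)*(-2) + 17*12) = (-126 - 6919) + (2*(I*√2)*(-2) + 204) = -7045 + (-4*I*√2 + 204) = -7045 + (204 - 4*I*√2) = -6841 - 4*I*√2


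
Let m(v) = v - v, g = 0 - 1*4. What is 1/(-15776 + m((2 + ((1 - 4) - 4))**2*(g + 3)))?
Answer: -1/15776 ≈ -6.3387e-5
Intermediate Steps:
g = -4 (g = 0 - 4 = -4)
m(v) = 0
1/(-15776 + m((2 + ((1 - 4) - 4))**2*(g + 3))) = 1/(-15776 + 0) = 1/(-15776) = -1/15776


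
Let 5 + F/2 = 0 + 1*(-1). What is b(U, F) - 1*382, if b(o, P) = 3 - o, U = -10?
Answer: -369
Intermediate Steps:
F = -12 (F = -10 + 2*(0 + 1*(-1)) = -10 + 2*(0 - 1) = -10 + 2*(-1) = -10 - 2 = -12)
b(U, F) - 1*382 = (3 - 1*(-10)) - 1*382 = (3 + 10) - 382 = 13 - 382 = -369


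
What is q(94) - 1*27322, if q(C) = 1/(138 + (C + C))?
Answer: -8906971/326 ≈ -27322.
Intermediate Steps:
q(C) = 1/(138 + 2*C)
q(94) - 1*27322 = 1/(2*(69 + 94)) - 1*27322 = (½)/163 - 27322 = (½)*(1/163) - 27322 = 1/326 - 27322 = -8906971/326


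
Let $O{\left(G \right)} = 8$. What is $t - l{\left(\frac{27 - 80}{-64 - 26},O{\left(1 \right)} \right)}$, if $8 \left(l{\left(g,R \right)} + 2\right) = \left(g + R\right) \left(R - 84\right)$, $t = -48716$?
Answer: $- \frac{8753833}{180} \approx -48632.0$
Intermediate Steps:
$l{\left(g,R \right)} = -2 + \frac{\left(-84 + R\right) \left(R + g\right)}{8}$ ($l{\left(g,R \right)} = -2 + \frac{\left(g + R\right) \left(R - 84\right)}{8} = -2 + \frac{\left(R + g\right) \left(-84 + R\right)}{8} = -2 + \frac{\left(-84 + R\right) \left(R + g\right)}{8}$)
$t - l{\left(\frac{27 - 80}{-64 - 26},O{\left(1 \right)} \right)} = -48716 - \left(-2 - 84 - \frac{21 \frac{27 - 80}{-64 - 26}}{2} + \frac{8^{2}}{8} + \frac{1}{8} \cdot 8 \frac{27 - 80}{-64 - 26}\right) = -48716 - \left(-2 - 84 - \frac{21 \left(- \frac{53}{-90}\right)}{2} + \frac{1}{8} \cdot 64 + \frac{1}{8} \cdot 8 \left(- \frac{53}{-90}\right)\right) = -48716 - \left(-2 - 84 - \frac{21 \left(\left(-53\right) \left(- \frac{1}{90}\right)\right)}{2} + 8 + \frac{1}{8} \cdot 8 \left(\left(-53\right) \left(- \frac{1}{90}\right)\right)\right) = -48716 - \left(-2 - 84 - \frac{371}{60} + 8 + \frac{1}{8} \cdot 8 \cdot \frac{53}{90}\right) = -48716 - \left(-2 - 84 - \frac{371}{60} + 8 + \frac{53}{90}\right) = -48716 - - \frac{15047}{180} = -48716 + \frac{15047}{180} = - \frac{8753833}{180}$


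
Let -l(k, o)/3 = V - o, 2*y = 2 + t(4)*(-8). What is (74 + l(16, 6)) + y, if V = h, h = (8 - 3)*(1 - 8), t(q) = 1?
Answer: 194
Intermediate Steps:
h = -35 (h = 5*(-7) = -35)
y = -3 (y = (2 + 1*(-8))/2 = (2 - 8)/2 = (½)*(-6) = -3)
V = -35
l(k, o) = 105 + 3*o (l(k, o) = -3*(-35 - o) = 105 + 3*o)
(74 + l(16, 6)) + y = (74 + (105 + 3*6)) - 3 = (74 + (105 + 18)) - 3 = (74 + 123) - 3 = 197 - 3 = 194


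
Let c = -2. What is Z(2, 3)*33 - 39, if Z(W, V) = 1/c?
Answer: -111/2 ≈ -55.500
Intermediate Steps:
Z(W, V) = -½ (Z(W, V) = 1/(-2) = -½)
Z(2, 3)*33 - 39 = -½*33 - 39 = -33/2 - 39 = -111/2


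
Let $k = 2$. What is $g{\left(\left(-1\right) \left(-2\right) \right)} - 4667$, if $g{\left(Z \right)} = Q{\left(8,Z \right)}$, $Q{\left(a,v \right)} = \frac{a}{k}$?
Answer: $-4663$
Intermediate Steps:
$Q{\left(a,v \right)} = \frac{a}{2}$
$g{\left(Z \right)} = 4$ ($g{\left(Z \right)} = \frac{1}{2} \cdot 8 = 4$)
$g{\left(\left(-1\right) \left(-2\right) \right)} - 4667 = 4 - 4667 = -4663$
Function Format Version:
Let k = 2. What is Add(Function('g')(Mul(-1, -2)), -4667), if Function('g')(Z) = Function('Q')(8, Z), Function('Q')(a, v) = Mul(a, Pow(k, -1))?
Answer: -4663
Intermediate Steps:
Function('Q')(a, v) = Mul(Rational(1, 2), a) (Function('Q')(a, v) = Mul(a, Pow(2, -1)) = Mul(a, Rational(1, 2)) = Mul(Rational(1, 2), a))
Function('g')(Z) = 4 (Function('g')(Z) = Mul(Rational(1, 2), 8) = 4)
Add(Function('g')(Mul(-1, -2)), -4667) = Add(4, -4667) = -4663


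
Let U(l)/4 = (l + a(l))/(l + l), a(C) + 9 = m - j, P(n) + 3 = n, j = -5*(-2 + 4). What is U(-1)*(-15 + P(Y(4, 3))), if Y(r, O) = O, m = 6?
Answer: 180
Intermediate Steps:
j = -10 (j = -5*2 = -10)
P(n) = -3 + n
a(C) = 7 (a(C) = -9 + (6 - 1*(-10)) = -9 + (6 + 10) = -9 + 16 = 7)
U(l) = 2*(7 + l)/l (U(l) = 4*((l + 7)/(l + l)) = 4*((7 + l)/((2*l))) = 4*((7 + l)*(1/(2*l))) = 4*((7 + l)/(2*l)) = 2*(7 + l)/l)
U(-1)*(-15 + P(Y(4, 3))) = (2 + 14/(-1))*(-15 + (-3 + 3)) = (2 + 14*(-1))*(-15 + 0) = (2 - 14)*(-15) = -12*(-15) = 180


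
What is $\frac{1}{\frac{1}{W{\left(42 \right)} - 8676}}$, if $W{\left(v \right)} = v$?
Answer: $-8634$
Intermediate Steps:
$\frac{1}{\frac{1}{W{\left(42 \right)} - 8676}} = \frac{1}{\frac{1}{42 - 8676}} = \frac{1}{\frac{1}{-8634}} = \frac{1}{- \frac{1}{8634}} = -8634$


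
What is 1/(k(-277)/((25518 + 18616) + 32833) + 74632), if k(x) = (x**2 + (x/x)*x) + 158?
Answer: 76967/5744277754 ≈ 1.3399e-5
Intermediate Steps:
k(x) = 158 + x + x**2 (k(x) = (x**2 + 1*x) + 158 = (x**2 + x) + 158 = (x + x**2) + 158 = 158 + x + x**2)
1/(k(-277)/((25518 + 18616) + 32833) + 74632) = 1/((158 - 277 + (-277)**2)/((25518 + 18616) + 32833) + 74632) = 1/((158 - 277 + 76729)/(44134 + 32833) + 74632) = 1/(76610/76967 + 74632) = 1/(5744277754/76967) = 76967/5744277754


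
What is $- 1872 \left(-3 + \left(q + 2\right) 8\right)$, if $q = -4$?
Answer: $35568$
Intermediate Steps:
$- 1872 \left(-3 + \left(q + 2\right) 8\right) = - 1872 \left(-3 + \left(-4 + 2\right) 8\right) = - 1872 \left(-3 - 16\right) = \left(-1872\right) \left(-19\right) = 35568$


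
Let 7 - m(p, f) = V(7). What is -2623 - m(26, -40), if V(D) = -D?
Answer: -2637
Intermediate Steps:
m(p, f) = 14 (m(p, f) = 7 - (-1)*7 = 7 - 1*(-7) = 7 + 7 = 14)
-2623 - m(26, -40) = -2623 - 1*14 = -2623 - 14 = -2637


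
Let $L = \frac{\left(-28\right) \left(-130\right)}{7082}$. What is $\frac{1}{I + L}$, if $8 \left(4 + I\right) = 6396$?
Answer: $\frac{7082}{5637371} \approx 0.0012563$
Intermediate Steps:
$I = \frac{1591}{2}$ ($I = -4 + \frac{1}{8} \cdot 6396 = -4 + \frac{1599}{2} = \frac{1591}{2} \approx 795.5$)
$L = \frac{1820}{3541}$ ($L = 3640 \cdot \frac{1}{7082} = \frac{1820}{3541} \approx 0.51398$)
$\frac{1}{I + L} = \frac{1}{\frac{1591}{2} + \frac{1820}{3541}} = \frac{1}{\frac{5637371}{7082}} = \frac{7082}{5637371}$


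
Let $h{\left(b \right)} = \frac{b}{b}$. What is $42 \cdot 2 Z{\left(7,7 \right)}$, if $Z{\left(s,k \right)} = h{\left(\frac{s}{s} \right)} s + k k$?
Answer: $4704$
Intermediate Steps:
$h{\left(b \right)} = 1$
$Z{\left(s,k \right)} = s + k^{2}$ ($Z{\left(s,k \right)} = 1 s + k k = s + k^{2}$)
$42 \cdot 2 Z{\left(7,7 \right)} = 42 \cdot 2 \left(7 + 7^{2}\right) = 84 \left(7 + 49\right) = 84 \cdot 56 = 4704$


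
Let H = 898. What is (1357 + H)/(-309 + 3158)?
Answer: 205/259 ≈ 0.79151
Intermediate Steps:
(1357 + H)/(-309 + 3158) = (1357 + 898)/(-309 + 3158) = 2255/2849 = 2255*(1/2849) = 205/259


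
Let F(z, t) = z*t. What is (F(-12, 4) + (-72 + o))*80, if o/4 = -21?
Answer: -16320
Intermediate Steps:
F(z, t) = t*z
o = -84 (o = 4*(-21) = -84)
(F(-12, 4) + (-72 + o))*80 = (4*(-12) + (-72 - 84))*80 = (-48 - 156)*80 = -204*80 = -16320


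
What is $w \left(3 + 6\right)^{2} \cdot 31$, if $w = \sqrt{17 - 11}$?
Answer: $2511 \sqrt{6} \approx 6150.7$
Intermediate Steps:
$w = \sqrt{6} \approx 2.4495$
$w \left(3 + 6\right)^{2} \cdot 31 = \sqrt{6} \left(3 + 6\right)^{2} \cdot 31 = \sqrt{6} \cdot 9^{2} \cdot 31 = \sqrt{6} \cdot 81 \cdot 31 = 81 \sqrt{6} \cdot 31 = 2511 \sqrt{6}$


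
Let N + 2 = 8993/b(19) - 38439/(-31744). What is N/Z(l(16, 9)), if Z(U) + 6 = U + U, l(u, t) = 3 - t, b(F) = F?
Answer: -31666429/1206272 ≈ -26.251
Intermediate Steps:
Z(U) = -6 + 2*U (Z(U) = -6 + (U + U) = -6 + 2*U)
N = 284997861/603136 (N = -2 + (8993/19 - 38439/(-31744)) = -2 + (8993*(1/19) - 38439*(-1/31744)) = -2 + (8993/19 + 38439/31744) = -2 + 286204133/603136 = 284997861/603136 ≈ 472.53)
N/Z(l(16, 9)) = 284997861/(603136*(-6 + 2*(3 - 1*9))) = 284997861/(603136*(-6 + 2*(3 - 9))) = 284997861/(603136*(-6 + 2*(-6))) = 284997861/(603136*(-6 - 12)) = (284997861/603136)/(-18) = (284997861/603136)*(-1/18) = -31666429/1206272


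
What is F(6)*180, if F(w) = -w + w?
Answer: 0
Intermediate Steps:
F(w) = 0
F(6)*180 = 0*180 = 0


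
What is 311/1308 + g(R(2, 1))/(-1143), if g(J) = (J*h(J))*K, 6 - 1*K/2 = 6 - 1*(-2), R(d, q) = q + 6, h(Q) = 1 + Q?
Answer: 216155/498348 ≈ 0.43374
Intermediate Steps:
R(d, q) = 6 + q
K = -4 (K = 12 - 2*(6 - 1*(-2)) = 12 - 2*(6 + 2) = 12 - 2*8 = 12 - 16 = -4)
g(J) = -4*J*(1 + J) (g(J) = (J*(1 + J))*(-4) = -4*J*(1 + J))
311/1308 + g(R(2, 1))/(-1143) = 311/1308 - 4*(6 + 1)*(1 + (6 + 1))/(-1143) = 311*(1/1308) - 4*7*(1 + 7)*(-1/1143) = 311/1308 - 4*7*8*(-1/1143) = 311/1308 - 224*(-1/1143) = 311/1308 + 224/1143 = 216155/498348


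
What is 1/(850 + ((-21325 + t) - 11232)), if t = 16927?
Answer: -1/14780 ≈ -6.7659e-5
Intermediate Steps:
1/(850 + ((-21325 + t) - 11232)) = 1/(850 + ((-21325 + 16927) - 11232)) = 1/(850 + (-4398 - 11232)) = 1/(850 - 15630) = 1/(-14780) = -1/14780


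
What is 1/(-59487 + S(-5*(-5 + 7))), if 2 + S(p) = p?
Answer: -1/59499 ≈ -1.6807e-5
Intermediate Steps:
S(p) = -2 + p
1/(-59487 + S(-5*(-5 + 7))) = 1/(-59487 + (-2 - 5*(-5 + 7))) = 1/(-59487 + (-2 - 5*2)) = 1/(-59487 + (-2 - 10)) = 1/(-59487 - 12) = 1/(-59499) = -1/59499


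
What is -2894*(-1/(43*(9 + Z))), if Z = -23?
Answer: -1447/301 ≈ -4.8073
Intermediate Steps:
-2894*(-1/(43*(9 + Z))) = -2894*(-1/(43*(9 - 23))) = -2894/((-14*(-43))) = -2894/602 = -2894*1/602 = -1447/301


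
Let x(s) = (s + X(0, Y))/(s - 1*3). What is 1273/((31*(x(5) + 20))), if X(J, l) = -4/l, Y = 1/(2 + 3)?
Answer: 2546/775 ≈ 3.2852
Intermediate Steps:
Y = ⅕ (Y = 1/5 = ⅕ ≈ 0.20000)
x(s) = (-20 + s)/(-3 + s) (x(s) = (s - 4/⅕)/(s - 1*3) = (s - 4*5)/(s - 3) = (s - 20)/(-3 + s) = (-20 + s)/(-3 + s))
1273/((31*(x(5) + 20))) = 1273/((31*((-20 + 5)/(-3 + 5) + 20))) = 1273/((31*(-15/2 + 20))) = 1273/((31*(25/2))) = 1273/(775/2) = 1273*(2/775) = 2546/775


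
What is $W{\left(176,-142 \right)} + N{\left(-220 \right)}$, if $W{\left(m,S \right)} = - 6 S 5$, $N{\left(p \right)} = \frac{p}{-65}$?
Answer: $\frac{55424}{13} \approx 4263.4$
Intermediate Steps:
$N{\left(p \right)} = - \frac{p}{65}$ ($N{\left(p \right)} = p \left(- \frac{1}{65}\right) = - \frac{p}{65}$)
$W{\left(m,S \right)} = - 30 S$
$W{\left(176,-142 \right)} + N{\left(-220 \right)} = \left(-30\right) \left(-142\right) - - \frac{44}{13} = 4260 + \frac{44}{13} = \frac{55424}{13}$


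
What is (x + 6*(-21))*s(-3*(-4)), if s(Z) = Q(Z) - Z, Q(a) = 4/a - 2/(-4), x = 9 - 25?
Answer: 4757/3 ≈ 1585.7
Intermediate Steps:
x = -16
Q(a) = ½ + 4/a (Q(a) = 4/a - 2*(-¼) = 4/a + ½ = ½ + 4/a)
s(Z) = -Z + (8 + Z)/(2*Z) (s(Z) = (8 + Z)/(2*Z) - Z = -Z + (8 + Z)/(2*Z))
(x + 6*(-21))*s(-3*(-4)) = (-16 + 6*(-21))*(½ - (-3)*(-4) + 4/((-3*(-4)))) = (-16 - 126)*(½ - 1*12 + 4/12) = -142*(½ - 12 + 4*(1/12)) = -142*(½ - 12 + ⅓) = -142*(-67/6) = 4757/3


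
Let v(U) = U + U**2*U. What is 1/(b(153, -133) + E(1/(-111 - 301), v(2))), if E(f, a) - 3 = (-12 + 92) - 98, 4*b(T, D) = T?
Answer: 4/93 ≈ 0.043011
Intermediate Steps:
v(U) = U + U**3
b(T, D) = T/4
E(f, a) = -15 (E(f, a) = 3 + ((-12 + 92) - 98) = 3 + (80 - 98) = 3 - 18 = -15)
1/(b(153, -133) + E(1/(-111 - 301), v(2))) = 1/((1/4)*153 - 15) = 1/(153/4 - 15) = 1/(93/4) = 4/93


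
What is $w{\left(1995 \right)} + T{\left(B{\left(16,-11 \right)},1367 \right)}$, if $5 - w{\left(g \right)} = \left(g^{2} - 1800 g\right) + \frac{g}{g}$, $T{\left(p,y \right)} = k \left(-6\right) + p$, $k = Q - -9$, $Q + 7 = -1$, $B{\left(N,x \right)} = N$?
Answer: $-389011$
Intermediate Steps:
$Q = -8$ ($Q = -7 - 1 = -8$)
$k = 1$ ($k = -8 - -9 = -8 + 9 = 1$)
$T{\left(p,y \right)} = -6 + p$ ($T{\left(p,y \right)} = 1 \left(-6\right) + p = -6 + p$)
$w{\left(g \right)} = 4 - g^{2} + 1800 g$ ($w{\left(g \right)} = 5 - \left(\left(g^{2} - 1800 g\right) + \frac{g}{g}\right) = 5 - \left(\left(g^{2} - 1800 g\right) + 1\right) = 5 - \left(1 + g^{2} - 1800 g\right) = 4 - g^{2} + 1800 g$)
$w{\left(1995 \right)} + T{\left(B{\left(16,-11 \right)},1367 \right)} = \left(4 - 1995^{2} + 1800 \cdot 1995\right) + \left(-6 + 16\right) = \left(4 - 3980025 + 3591000\right) + 10 = -389021 + 10 = -389011$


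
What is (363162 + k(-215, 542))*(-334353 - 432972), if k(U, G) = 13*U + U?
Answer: -276353633400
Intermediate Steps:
k(U, G) = 14*U
(363162 + k(-215, 542))*(-334353 - 432972) = (363162 + 14*(-215))*(-334353 - 432972) = (363162 - 3010)*(-767325) = 360152*(-767325) = -276353633400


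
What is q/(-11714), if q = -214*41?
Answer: 4387/5857 ≈ 0.74902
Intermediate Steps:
q = -8774
q/(-11714) = -8774/(-11714) = -8774*(-1/11714) = 4387/5857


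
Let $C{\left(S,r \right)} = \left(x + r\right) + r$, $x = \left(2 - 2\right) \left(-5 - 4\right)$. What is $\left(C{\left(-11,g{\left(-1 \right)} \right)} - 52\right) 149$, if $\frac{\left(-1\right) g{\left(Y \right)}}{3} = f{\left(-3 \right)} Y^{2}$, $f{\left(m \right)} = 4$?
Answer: $-11324$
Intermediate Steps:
$x = 0$ ($x = 0 \left(-9\right) = 0$)
$g{\left(Y \right)} = - 12 Y^{2}$ ($g{\left(Y \right)} = - 3 \cdot 4 Y^{2} = - 12 Y^{2}$)
$C{\left(S,r \right)} = 2 r$ ($C{\left(S,r \right)} = \left(0 + r\right) + r = r + r = 2 r$)
$\left(C{\left(-11,g{\left(-1 \right)} \right)} - 52\right) 149 = \left(2 \left(- 12 \left(-1\right)^{2}\right) - 52\right) 149 = \left(2 \left(\left(-12\right) 1\right) - 52\right) 149 = \left(2 \left(-12\right) - 52\right) 149 = \left(-24 - 52\right) 149 = \left(-76\right) 149 = -11324$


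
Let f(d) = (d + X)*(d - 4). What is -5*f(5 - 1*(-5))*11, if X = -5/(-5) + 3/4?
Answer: -7755/2 ≈ -3877.5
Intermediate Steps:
X = 7/4 (X = -5*(-⅕) + 3*(¼) = 1 + ¾ = 7/4 ≈ 1.7500)
f(d) = (-4 + d)*(7/4 + d) (f(d) = (d + 7/4)*(d - 4) = (7/4 + d)*(-4 + d) = (-4 + d)*(7/4 + d))
-5*f(5 - 1*(-5))*11 = -5*(-7 + (5 - 1*(-5))² - 9*(5 - 1*(-5))/4)*11 = -5*(-7 + (5 + 5)² - 9*(5 + 5)/4)*11 = -5*(-7 + 10² - 9/4*10)*11 = -5*(-7 + 100 - 45/2)*11 = -5*141/2*11 = -705/2*11 = -7755/2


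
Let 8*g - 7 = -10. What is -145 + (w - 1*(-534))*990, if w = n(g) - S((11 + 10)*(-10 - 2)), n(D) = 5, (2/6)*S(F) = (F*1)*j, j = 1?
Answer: 1281905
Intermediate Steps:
g = -3/8 (g = 7/8 + (1/8)*(-10) = 7/8 - 5/4 = -3/8 ≈ -0.37500)
S(F) = 3*F (S(F) = 3*((F*1)*1) = 3*(F*1) = 3*F)
w = 761 (w = 5 - 3*(11 + 10)*(-10 - 2) = 5 - 3*21*(-12) = 5 - 3*(-252) = 5 - 1*(-756) = 5 + 756 = 761)
-145 + (w - 1*(-534))*990 = -145 + (761 - 1*(-534))*990 = -145 + (761 + 534)*990 = -145 + 1295*990 = -145 + 1282050 = 1281905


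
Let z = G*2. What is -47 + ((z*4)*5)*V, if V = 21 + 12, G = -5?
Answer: -6647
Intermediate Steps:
V = 33
z = -10 (z = -5*2 = -10)
-47 + ((z*4)*5)*V = -47 + (-10*4*5)*33 = -47 - 40*5*33 = -47 - 200*33 = -47 - 6600 = -6647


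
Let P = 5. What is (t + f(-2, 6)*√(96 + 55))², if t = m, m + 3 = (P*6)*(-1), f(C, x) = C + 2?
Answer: 1089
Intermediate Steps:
f(C, x) = 2 + C
m = -33 (m = -3 + (5*6)*(-1) = -3 + 30*(-1) = -3 - 30 = -33)
t = -33
(t + f(-2, 6)*√(96 + 55))² = (-33 + (2 - 2)*√(96 + 55))² = (-33 + 0*√151)² = (-33 + 0)² = (-33)² = 1089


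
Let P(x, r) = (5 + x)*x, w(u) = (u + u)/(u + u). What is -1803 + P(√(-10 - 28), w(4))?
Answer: -1841 + 5*I*√38 ≈ -1841.0 + 30.822*I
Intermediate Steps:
w(u) = 1 (w(u) = (2*u)/((2*u)) = (2*u)*(1/(2*u)) = 1)
P(x, r) = x*(5 + x)
-1803 + P(√(-10 - 28), w(4)) = -1803 + √(-10 - 28)*(5 + √(-10 - 28)) = -1803 + √(-38)*(5 + √(-38)) = -1803 + (I*√38)*(5 + I*√38) = -1803 + I*√38*(5 + I*√38)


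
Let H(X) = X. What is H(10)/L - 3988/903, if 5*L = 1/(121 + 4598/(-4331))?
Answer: 23436030922/3910893 ≈ 5992.5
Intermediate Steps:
L = 4331/2597265 (L = 1/(5*(121 + 4598/(-4331))) = 1/(5*(121 + 4598*(-1/4331))) = 1/(5*(121 - 4598/4331)) = 1/(5*(519453/4331)) = (⅕)*(4331/519453) = 4331/2597265 ≈ 0.0016675)
H(10)/L - 3988/903 = 10/(4331/2597265) - 3988/903 = 10*(2597265/4331) - 3988*1/903 = 25972650/4331 - 3988/903 = 23436030922/3910893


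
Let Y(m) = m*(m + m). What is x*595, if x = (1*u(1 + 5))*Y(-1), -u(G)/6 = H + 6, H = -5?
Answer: -7140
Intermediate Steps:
u(G) = -6 (u(G) = -6*(-5 + 6) = -6*1 = -6)
Y(m) = 2*m² (Y(m) = m*(2*m) = 2*m²)
x = -12 (x = (1*(-6))*(2*(-1)²) = -12 ≈ -12.000)
x*595 = -12*595 = -7140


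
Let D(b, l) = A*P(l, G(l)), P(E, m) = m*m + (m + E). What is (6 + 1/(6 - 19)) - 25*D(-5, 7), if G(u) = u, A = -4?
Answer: 81977/13 ≈ 6305.9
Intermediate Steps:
P(E, m) = E + m + m² (P(E, m) = m² + (E + m) = E + m + m²)
D(b, l) = -8*l - 4*l² (D(b, l) = -4*(l + l + l²) = -4*(l² + 2*l) = -8*l - 4*l²)
(6 + 1/(6 - 19)) - 25*D(-5, 7) = (6 + 1/(6 - 19)) - 100*7*(-2 - 1*7) = (6 + 1/(-13)) - 100*7*(-2 - 7) = (6 - 1/13) - 100*7*(-9) = 77/13 - 25*(-252) = 77/13 + 6300 = 81977/13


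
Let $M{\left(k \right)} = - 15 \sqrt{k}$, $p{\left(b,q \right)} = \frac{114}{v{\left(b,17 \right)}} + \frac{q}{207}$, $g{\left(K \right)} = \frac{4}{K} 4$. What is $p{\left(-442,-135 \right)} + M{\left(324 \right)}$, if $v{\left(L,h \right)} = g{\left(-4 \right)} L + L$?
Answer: $- \frac{1375288}{5083} \approx -270.57$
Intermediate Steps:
$g{\left(K \right)} = \frac{16}{K}$
$v{\left(L,h \right)} = - 3 L$ ($v{\left(L,h \right)} = \frac{16}{-4} L + L = 16 \left(- \frac{1}{4}\right) L + L = - 4 L + L = - 3 L$)
$p{\left(b,q \right)} = - \frac{38}{b} + \frac{q}{207}$ ($p{\left(b,q \right)} = \frac{114}{\left(-3\right) b} + \frac{q}{207} = 114 \left(- \frac{1}{3 b}\right) + q \frac{1}{207} = - \frac{38}{b} + \frac{q}{207}$)
$p{\left(-442,-135 \right)} + M{\left(324 \right)} = \left(- \frac{38}{-442} + \frac{1}{207} \left(-135\right)\right) - 15 \sqrt{324} = \left(\left(-38\right) \left(- \frac{1}{442}\right) - \frac{15}{23}\right) - 270 = \left(\frac{19}{221} - \frac{15}{23}\right) - 270 = - \frac{2878}{5083} - 270 = - \frac{1375288}{5083}$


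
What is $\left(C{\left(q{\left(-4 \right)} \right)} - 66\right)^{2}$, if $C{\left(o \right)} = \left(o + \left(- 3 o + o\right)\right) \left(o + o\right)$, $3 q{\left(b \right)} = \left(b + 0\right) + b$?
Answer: $\frac{521284}{81} \approx 6435.6$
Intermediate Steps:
$q{\left(b \right)} = \frac{2 b}{3}$ ($q{\left(b \right)} = \frac{\left(b + 0\right) + b}{3} = \frac{b + b}{3} = \frac{2 b}{3}$)
$C{\left(o \right)} = - 2 o^{2}$ ($C{\left(o \right)} = \left(o - 2 o\right) 2 o = - o 2 o = - 2 o^{2}$)
$\left(C{\left(q{\left(-4 \right)} \right)} - 66\right)^{2} = \left(- 2 \left(\frac{2}{3} \left(-4\right)\right)^{2} - 66\right)^{2} = \left(- 2 \left(- \frac{8}{3}\right)^{2} - 66\right)^{2} = \left(\left(-2\right) \frac{64}{9} - 66\right)^{2} = \left(- \frac{128}{9} - 66\right)^{2} = \left(- \frac{722}{9}\right)^{2} = \frac{521284}{81}$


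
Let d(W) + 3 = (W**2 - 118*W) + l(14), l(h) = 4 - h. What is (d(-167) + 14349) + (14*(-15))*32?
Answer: 55211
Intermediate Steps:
d(W) = -13 + W**2 - 118*W (d(W) = -3 + ((W**2 - 118*W) + (4 - 1*14)) = -3 + ((W**2 - 118*W) + (4 - 14)) = -3 + ((W**2 - 118*W) - 10) = -3 + (-10 + W**2 - 118*W) = -13 + W**2 - 118*W)
(d(-167) + 14349) + (14*(-15))*32 = ((-13 + (-167)**2 - 118*(-167)) + 14349) + (14*(-15))*32 = ((-13 + 27889 + 19706) + 14349) - 210*32 = (47582 + 14349) - 6720 = 61931 - 6720 = 55211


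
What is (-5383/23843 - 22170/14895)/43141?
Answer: -40585273/1021410586959 ≈ -3.9735e-5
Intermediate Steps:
(-5383/23843 - 22170/14895)/43141 = (-5383*1/23843 - 22170*1/14895)*(1/43141) = (-5383/23843 - 1478/993)*(1/43141) = -40585273/23676099*1/43141 = -40585273/1021410586959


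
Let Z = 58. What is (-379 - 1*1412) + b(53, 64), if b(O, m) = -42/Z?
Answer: -51960/29 ≈ -1791.7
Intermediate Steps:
b(O, m) = -21/29 (b(O, m) = -42/58 = -42*1/58 = -21/29)
(-379 - 1*1412) + b(53, 64) = (-379 - 1*1412) - 21/29 = (-379 - 1412) - 21/29 = -1791 - 21/29 = -51960/29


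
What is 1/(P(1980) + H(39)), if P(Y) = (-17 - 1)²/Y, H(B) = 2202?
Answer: 55/121119 ≈ 0.00045410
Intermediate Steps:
P(Y) = 324/Y (P(Y) = (-18)²/Y = 324/Y)
1/(P(1980) + H(39)) = 1/(324/1980 + 2202) = 1/(324*(1/1980) + 2202) = 1/(9/55 + 2202) = 1/(121119/55) = 55/121119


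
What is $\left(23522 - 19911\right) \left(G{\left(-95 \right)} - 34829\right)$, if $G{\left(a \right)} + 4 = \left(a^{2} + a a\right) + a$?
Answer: $-60946458$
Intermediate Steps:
$G{\left(a \right)} = -4 + a + 2 a^{2}$ ($G{\left(a \right)} = -4 + \left(\left(a^{2} + a a\right) + a\right) = -4 + \left(\left(a^{2} + a^{2}\right) + a\right) = -4 + \left(2 a^{2} + a\right) = -4 + \left(a + 2 a^{2}\right) = -4 + a + 2 a^{2}$)
$\left(23522 - 19911\right) \left(G{\left(-95 \right)} - 34829\right) = \left(23522 - 19911\right) \left(\left(-4 - 95 + 2 \left(-95\right)^{2}\right) - 34829\right) = 3611 \left(\left(-4 - 95 + 2 \cdot 9025\right) - 34829\right) = 3611 \left(\left(-4 - 95 + 18050\right) - 34829\right) = 3611 \left(17951 - 34829\right) = 3611 \left(-16878\right) = -60946458$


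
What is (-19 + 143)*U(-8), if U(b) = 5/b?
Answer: -155/2 ≈ -77.500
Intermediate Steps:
(-19 + 143)*U(-8) = (-19 + 143)*(5/(-8)) = 124*(5*(-⅛)) = 124*(-5/8) = -155/2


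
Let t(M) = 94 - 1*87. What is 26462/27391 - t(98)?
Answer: -165275/27391 ≈ -6.0339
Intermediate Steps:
t(M) = 7 (t(M) = 94 - 87 = 7)
26462/27391 - t(98) = 26462/27391 - 1*7 = 26462*(1/27391) - 7 = 26462/27391 - 7 = -165275/27391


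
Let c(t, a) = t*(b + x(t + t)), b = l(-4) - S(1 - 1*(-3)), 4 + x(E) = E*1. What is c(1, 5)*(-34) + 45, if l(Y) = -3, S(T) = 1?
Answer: 249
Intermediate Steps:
x(E) = -4 + E (x(E) = -4 + E*1 = -4 + E)
b = -4 (b = -3 - 1*1 = -3 - 1 = -4)
c(t, a) = t*(-8 + 2*t) (c(t, a) = t*(-4 + (-4 + (t + t))) = t*(-4 + (-4 + 2*t)) = t*(-8 + 2*t))
c(1, 5)*(-34) + 45 = (2*1*(-4 + 1))*(-34) + 45 = (2*1*(-3))*(-34) + 45 = -6*(-34) + 45 = 204 + 45 = 249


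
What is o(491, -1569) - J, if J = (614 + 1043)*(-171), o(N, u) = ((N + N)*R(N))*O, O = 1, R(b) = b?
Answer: 765509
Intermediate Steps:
o(N, u) = 2*N**2 (o(N, u) = ((N + N)*N)*1 = ((2*N)*N)*1 = (2*N**2)*1 = 2*N**2)
J = -283347 (J = 1657*(-171) = -283347)
o(491, -1569) - J = 2*491**2 - 1*(-283347) = 2*241081 + 283347 = 482162 + 283347 = 765509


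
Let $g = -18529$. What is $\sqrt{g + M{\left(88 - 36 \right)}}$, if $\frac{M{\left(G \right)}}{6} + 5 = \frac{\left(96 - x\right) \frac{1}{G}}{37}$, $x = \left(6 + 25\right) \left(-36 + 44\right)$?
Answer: $\frac{i \sqrt{4293938467}}{481} \approx 136.23 i$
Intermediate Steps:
$x = 248$ ($x = 31 \cdot 8 = 248$)
$M{\left(G \right)} = -30 - \frac{912}{37 G}$ ($M{\left(G \right)} = -30 + 6 \frac{\left(96 - 248\right) \frac{1}{G}}{37} = -30 + 6 \frac{96 - 248}{G} \frac{1}{37} = -30 + 6 - \frac{152}{G} \frac{1}{37} = -30 + 6 \left(- \frac{152}{37 G}\right) = -30 - \frac{912}{37 G}$)
$\sqrt{g + M{\left(88 - 36 \right)}} = \sqrt{-18529 - \left(30 + \frac{912}{37 \left(88 - 36\right)}\right)} = \sqrt{-18529 - \left(30 + \frac{912}{37 \cdot 52}\right)} = \sqrt{-18529 - \frac{14658}{481}} = \sqrt{- \frac{8927107}{481}} = \frac{i \sqrt{4293938467}}{481}$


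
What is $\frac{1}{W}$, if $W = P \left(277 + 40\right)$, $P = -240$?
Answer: $- \frac{1}{76080} \approx -1.3144 \cdot 10^{-5}$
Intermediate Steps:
$W = -76080$ ($W = - 240 \left(277 + 40\right) = \left(-240\right) 317 = -76080$)
$\frac{1}{W} = \frac{1}{-76080} = - \frac{1}{76080}$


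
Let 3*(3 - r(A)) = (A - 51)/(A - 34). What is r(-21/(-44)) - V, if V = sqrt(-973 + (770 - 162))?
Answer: 3684/1475 - I*sqrt(365) ≈ 2.4976 - 19.105*I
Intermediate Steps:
r(A) = 3 - (-51 + A)/(3*(-34 + A)) (r(A) = 3 - (A - 51)/(3*(A - 34)) = 3 - (-51 + A)/(3*(-34 + A)))
V = I*sqrt(365) (V = sqrt(-973 + 608) = sqrt(-365) = I*sqrt(365) ≈ 19.105*I)
r(-21/(-44)) - V = (-255 + 8*(-21/(-44)))/(3*(-34 - 21/(-44))) - I*sqrt(365) = (-255 + 8*(-21*(-1/44)))/(3*(-34 - 21*(-1/44))) - I*sqrt(365) = (-255 + 8*(21/44))/(3*(-34 + 21/44)) - I*sqrt(365) = (-255 + 42/11)/(3*(-1475/44)) - I*sqrt(365) = (1/3)*(-44/1475)*(-2763/11) - I*sqrt(365) = 3684/1475 - I*sqrt(365)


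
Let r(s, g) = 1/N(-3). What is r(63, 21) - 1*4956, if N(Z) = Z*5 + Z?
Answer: -89209/18 ≈ -4956.1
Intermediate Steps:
N(Z) = 6*Z (N(Z) = 5*Z + Z = 6*Z)
r(s, g) = -1/18 (r(s, g) = 1/(6*(-3)) = 1/(-18) = -1/18)
r(63, 21) - 1*4956 = -1/18 - 1*4956 = -1/18 - 4956 = -89209/18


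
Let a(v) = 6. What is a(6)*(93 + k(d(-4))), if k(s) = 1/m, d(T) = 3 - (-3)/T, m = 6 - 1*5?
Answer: 564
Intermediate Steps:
m = 1 (m = 6 - 5 = 1)
d(T) = 3 + 3/T
k(s) = 1 (k(s) = 1/1 = 1)
a(6)*(93 + k(d(-4))) = 6*(93 + 1) = 6*94 = 564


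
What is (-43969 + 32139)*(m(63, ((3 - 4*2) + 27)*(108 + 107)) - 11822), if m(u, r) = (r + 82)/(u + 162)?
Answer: 2094018836/15 ≈ 1.3960e+8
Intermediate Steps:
m(u, r) = (82 + r)/(162 + u)
(-43969 + 32139)*(m(63, ((3 - 4*2) + 27)*(108 + 107)) - 11822) = (-43969 + 32139)*((82 + ((3 - 4*2) + 27)*(108 + 107))/(162 + 63) - 11822) = -11830*((82 + ((3 - 8) + 27)*215)/225 - 11822) = -11830*((82 + (-5 + 27)*215)/225 - 11822) = -11830*((82 + 22*215)/225 - 11822) = -11830*((82 + 4730)/225 - 11822) = -11830*((1/225)*4812 - 11822) = -11830*(1604/75 - 11822) = -11830*(-885046/75) = 2094018836/15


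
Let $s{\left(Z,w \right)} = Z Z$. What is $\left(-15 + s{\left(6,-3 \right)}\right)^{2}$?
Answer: $441$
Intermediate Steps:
$s{\left(Z,w \right)} = Z^{2}$
$\left(-15 + s{\left(6,-3 \right)}\right)^{2} = \left(-15 + 6^{2}\right)^{2} = \left(-15 + 36\right)^{2} = 21^{2} = 441$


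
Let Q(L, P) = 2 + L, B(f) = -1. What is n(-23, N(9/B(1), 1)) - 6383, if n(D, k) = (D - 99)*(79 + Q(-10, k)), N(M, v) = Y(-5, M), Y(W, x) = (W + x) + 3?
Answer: -15045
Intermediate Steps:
Y(W, x) = 3 + W + x
N(M, v) = -2 + M (N(M, v) = 3 - 5 + M = -2 + M)
n(D, k) = -7029 + 71*D (n(D, k) = (D - 99)*(79 + (2 - 10)) = (-99 + D)*(79 - 8) = (-99 + D)*71 = -7029 + 71*D)
n(-23, N(9/B(1), 1)) - 6383 = (-7029 + 71*(-23)) - 6383 = (-7029 - 1633) - 6383 = -8662 - 6383 = -15045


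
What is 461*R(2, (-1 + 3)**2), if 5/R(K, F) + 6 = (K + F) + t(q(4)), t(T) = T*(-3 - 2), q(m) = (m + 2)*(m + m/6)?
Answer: -461/28 ≈ -16.464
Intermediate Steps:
q(m) = 7*m*(2 + m)/6 (q(m) = (2 + m)*(m + m*(1/6)) = (2 + m)*(m + m/6) = (2 + m)*(7*m/6) = 7*m*(2 + m)/6)
t(T) = -5*T (t(T) = T*(-5) = -5*T)
R(K, F) = 5/(-146 + F + K) (R(K, F) = 5/(-6 + ((K + F) - 35*4*(2 + 4)/6)) = 5/(-6 + ((F + K) - 35*4*6/6)) = 5/(-6 + ((F + K) - 5*28)) = 5/(-6 + ((F + K) - 140)) = 5/(-6 + (-140 + F + K)) = 5/(-146 + F + K))
461*R(2, (-1 + 3)**2) = 461*(5/(-146 + (-1 + 3)**2 + 2)) = 461*(5/(-146 + 2**2 + 2)) = 461*(5/(-146 + 4 + 2)) = 461*(5/(-140)) = 461*(5*(-1/140)) = 461*(-1/28) = -461/28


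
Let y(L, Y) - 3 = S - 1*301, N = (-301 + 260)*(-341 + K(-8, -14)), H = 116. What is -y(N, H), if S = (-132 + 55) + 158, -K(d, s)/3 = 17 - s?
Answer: 217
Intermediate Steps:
K(d, s) = -51 + 3*s (K(d, s) = -3*(17 - s) = -51 + 3*s)
S = 81 (S = -77 + 158 = 81)
N = 17794 (N = (-301 + 260)*(-341 + (-51 + 3*(-14))) = -41*(-341 + (-51 - 42)) = -41*(-341 - 93) = -41*(-434) = 17794)
y(L, Y) = -217 (y(L, Y) = 3 + (81 - 1*301) = 3 + (81 - 301) = 3 - 220 = -217)
-y(N, H) = -1*(-217) = 217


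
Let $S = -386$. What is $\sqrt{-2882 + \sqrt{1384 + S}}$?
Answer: $\sqrt{-2882 + \sqrt{998}} \approx 53.389 i$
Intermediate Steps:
$\sqrt{-2882 + \sqrt{1384 + S}} = \sqrt{-2882 + \sqrt{1384 - 386}} = \sqrt{-2882 + \sqrt{998}}$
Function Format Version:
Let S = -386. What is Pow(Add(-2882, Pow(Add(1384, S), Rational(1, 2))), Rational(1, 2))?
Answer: Pow(Add(-2882, Pow(998, Rational(1, 2))), Rational(1, 2)) ≈ Mul(53.389, I)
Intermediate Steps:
Pow(Add(-2882, Pow(Add(1384, S), Rational(1, 2))), Rational(1, 2)) = Pow(Add(-2882, Pow(Add(1384, -386), Rational(1, 2))), Rational(1, 2)) = Pow(Add(-2882, Pow(998, Rational(1, 2))), Rational(1, 2))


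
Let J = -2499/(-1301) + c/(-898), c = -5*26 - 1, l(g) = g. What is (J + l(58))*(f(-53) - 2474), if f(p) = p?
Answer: -177334289559/1168298 ≈ -1.5179e+5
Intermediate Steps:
c = -131 (c = -130 - 1 = -131)
J = 2414533/1168298 (J = -2499/(-1301) - 131/(-898) = -2499*(-1/1301) - 131*(-1/898) = 2499/1301 + 131/898 = 2414533/1168298 ≈ 2.0667)
(J + l(58))*(f(-53) - 2474) = (2414533/1168298 + 58)*(-53 - 2474) = (70175817/1168298)*(-2527) = -177334289559/1168298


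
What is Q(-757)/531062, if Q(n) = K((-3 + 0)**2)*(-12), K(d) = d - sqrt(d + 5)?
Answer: -54/265531 + 6*sqrt(14)/265531 ≈ -0.00011882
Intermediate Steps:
K(d) = d - sqrt(5 + d)
Q(n) = -108 + 12*sqrt(14) (Q(n) = ((-3 + 0)**2 - sqrt(5 + (-3 + 0)**2))*(-12) = ((-3)**2 - sqrt(5 + (-3)**2))*(-12) = (9 - sqrt(5 + 9))*(-12) = (9 - sqrt(14))*(-12) = -108 + 12*sqrt(14))
Q(-757)/531062 = (-108 + 12*sqrt(14))/531062 = (-108 + 12*sqrt(14))*(1/531062) = -54/265531 + 6*sqrt(14)/265531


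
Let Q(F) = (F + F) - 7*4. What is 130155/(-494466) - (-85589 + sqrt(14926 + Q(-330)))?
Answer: 14106906773/164822 - 3*sqrt(1582) ≈ 85469.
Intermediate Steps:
Q(F) = -28 + 2*F (Q(F) = 2*F - 28 = -28 + 2*F)
130155/(-494466) - (-85589 + sqrt(14926 + Q(-330))) = 130155/(-494466) - (-85589 + sqrt(14926 + (-28 + 2*(-330)))) = 130155*(-1/494466) - (-85589 + sqrt(14926 + (-28 - 660))) = -43385/164822 - (-85589 + sqrt(14926 - 688)) = -43385/164822 - (-85589 + sqrt(14238)) = -43385/164822 - (-85589 + 3*sqrt(1582)) = -43385/164822 + (85589 - 3*sqrt(1582)) = 14106906773/164822 - 3*sqrt(1582)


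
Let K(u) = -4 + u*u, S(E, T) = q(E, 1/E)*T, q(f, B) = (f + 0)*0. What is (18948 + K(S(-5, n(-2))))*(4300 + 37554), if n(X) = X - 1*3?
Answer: 792882176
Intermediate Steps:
q(f, B) = 0 (q(f, B) = f*0 = 0)
n(X) = -3 + X (n(X) = X - 3 = -3 + X)
S(E, T) = 0 (S(E, T) = 0*T = 0)
K(u) = -4 + u²
(18948 + K(S(-5, n(-2))))*(4300 + 37554) = (18948 + (-4 + 0²))*(4300 + 37554) = (18948 + (-4 + 0))*41854 = (18948 - 4)*41854 = 18944*41854 = 792882176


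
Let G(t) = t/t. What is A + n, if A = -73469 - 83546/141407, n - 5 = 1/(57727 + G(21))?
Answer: -599701981899425/8163143296 ≈ -73465.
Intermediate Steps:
G(t) = 1
n = 288641/57728 (n = 5 + 1/(57727 + 1) = 5 + 1/57728 = 288641/57728 ≈ 5.0000)
A = -10389114429/141407 (A = -73469 - 83546/141407 = -10389114429/141407 ≈ -73470.)
A + n = -10389114429/141407 + 288641/57728 = -599701981899425/8163143296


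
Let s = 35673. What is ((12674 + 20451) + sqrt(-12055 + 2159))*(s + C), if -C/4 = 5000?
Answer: 519168125 + 31346*I*sqrt(2474) ≈ 5.1917e+8 + 1.5591e+6*I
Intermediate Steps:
C = -20000 (C = -4*5000 = -20000)
((12674 + 20451) + sqrt(-12055 + 2159))*(s + C) = ((12674 + 20451) + sqrt(-12055 + 2159))*(35673 - 20000) = (33125 + sqrt(-9896))*15673 = (33125 + 2*I*sqrt(2474))*15673 = 519168125 + 31346*I*sqrt(2474)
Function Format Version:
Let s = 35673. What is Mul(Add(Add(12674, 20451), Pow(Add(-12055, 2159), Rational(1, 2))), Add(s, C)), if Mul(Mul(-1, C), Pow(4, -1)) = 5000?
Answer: Add(519168125, Mul(31346, I, Pow(2474, Rational(1, 2)))) ≈ Add(5.1917e+8, Mul(1.5591e+6, I))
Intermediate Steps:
C = -20000 (C = Mul(-4, 5000) = -20000)
Mul(Add(Add(12674, 20451), Pow(Add(-12055, 2159), Rational(1, 2))), Add(s, C)) = Mul(Add(Add(12674, 20451), Pow(Add(-12055, 2159), Rational(1, 2))), Add(35673, -20000)) = Mul(Add(33125, Pow(-9896, Rational(1, 2))), 15673) = Mul(Add(33125, Mul(2, I, Pow(2474, Rational(1, 2)))), 15673) = Add(519168125, Mul(31346, I, Pow(2474, Rational(1, 2))))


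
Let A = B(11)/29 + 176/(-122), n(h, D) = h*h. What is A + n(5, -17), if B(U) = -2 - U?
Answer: 40880/1769 ≈ 23.109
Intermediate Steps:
n(h, D) = h²
A = -3345/1769 (A = (-2 - 1*11)/29 + 176/(-122) = (-2 - 11)*(1/29) + 176*(-1/122) = -13*1/29 - 88/61 = -13/29 - 88/61 = -3345/1769 ≈ -1.8909)
A + n(5, -17) = -3345/1769 + 5² = -3345/1769 + 25 = 40880/1769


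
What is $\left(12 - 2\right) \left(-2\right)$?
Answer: $-20$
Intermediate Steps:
$\left(12 - 2\right) \left(-2\right) = 10 \left(-2\right) = -20$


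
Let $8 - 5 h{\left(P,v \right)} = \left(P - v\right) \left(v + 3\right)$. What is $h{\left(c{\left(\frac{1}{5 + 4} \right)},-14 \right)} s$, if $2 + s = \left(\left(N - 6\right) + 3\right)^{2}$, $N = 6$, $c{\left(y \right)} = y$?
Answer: $\frac{10283}{45} \approx 228.51$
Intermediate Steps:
$s = 7$ ($s = -2 + \left(\left(6 - 6\right) + 3\right)^{2} = -2 + \left(0 + 3\right)^{2} = -2 + 3^{2} = -2 + 9 = 7$)
$h{\left(P,v \right)} = \frac{8}{5} - \frac{\left(3 + v\right) \left(P - v\right)}{5}$ ($h{\left(P,v \right)} = \frac{8}{5} - \frac{\left(P - v\right) \left(v + 3\right)}{5} = \frac{8}{5} - \frac{\left(P - v\right) \left(3 + v\right)}{5} = \frac{8}{5} - \frac{\left(3 + v\right) \left(P - v\right)}{5}$)
$h{\left(c{\left(\frac{1}{5 + 4} \right)},-14 \right)} s = \left(\frac{8}{5} - \frac{3}{5 \left(5 + 4\right)} + \frac{\left(-14\right)^{2}}{5} + \frac{3}{5} \left(-14\right) - \frac{1}{5} \frac{1}{5 + 4} \left(-14\right)\right) 7 = \left(\frac{8}{5} - \frac{3}{5 \cdot 9} + \frac{1}{5} \cdot 196 - \frac{42}{5} - \frac{1}{5} \cdot \frac{1}{9} \left(-14\right)\right) 7 = \left(\frac{8}{5} - \frac{1}{15} + \frac{196}{5} - \frac{42}{5} - \frac{1}{45} \left(-14\right)\right) 7 = \left(\frac{8}{5} - \frac{1}{15} + \frac{196}{5} - \frac{42}{5} + \frac{14}{45}\right) 7 = \frac{1469}{45} \cdot 7 = \frac{10283}{45}$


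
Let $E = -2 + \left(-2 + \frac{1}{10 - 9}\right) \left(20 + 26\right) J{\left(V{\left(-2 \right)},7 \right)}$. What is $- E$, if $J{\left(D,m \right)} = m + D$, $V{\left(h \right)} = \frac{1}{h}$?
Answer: $301$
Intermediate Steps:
$J{\left(D,m \right)} = D + m$
$E = -301$ ($E = -2 + \left(-2 + \frac{1}{10 - 9}\right) \left(20 + 26\right) \left(\frac{1}{-2} + 7\right) = -2 + \left(-2 + 1^{-1}\right) 46 \left(- \frac{1}{2} + 7\right) = -2 + \left(-2 + 1\right) 46 \cdot \frac{13}{2} = -2 + \left(-1\right) 46 \cdot \frac{13}{2} = -2 - 299 = -301$)
$- E = \left(-1\right) \left(-301\right) = 301$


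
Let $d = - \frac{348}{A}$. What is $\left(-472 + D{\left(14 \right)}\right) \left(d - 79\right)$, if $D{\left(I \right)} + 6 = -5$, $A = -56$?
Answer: $\frac{70311}{2} \approx 35156.0$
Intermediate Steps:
$D{\left(I \right)} = -11$ ($D{\left(I \right)} = -6 - 5 = -11$)
$d = \frac{87}{14}$ ($d = - \frac{348}{-56} = \left(-348\right) \left(- \frac{1}{56}\right) = \frac{87}{14} \approx 6.2143$)
$\left(-472 + D{\left(14 \right)}\right) \left(d - 79\right) = \left(-472 - 11\right) \left(\frac{87}{14} - 79\right) = \left(-483\right) \left(- \frac{1019}{14}\right) = \frac{70311}{2}$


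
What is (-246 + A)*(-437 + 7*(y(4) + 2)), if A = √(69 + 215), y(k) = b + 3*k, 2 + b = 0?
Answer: 86838 - 706*√71 ≈ 80889.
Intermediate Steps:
b = -2 (b = -2 + 0 = -2)
y(k) = -2 + 3*k
A = 2*√71 (A = √284 = 2*√71 ≈ 16.852)
(-246 + A)*(-437 + 7*(y(4) + 2)) = (-246 + 2*√71)*(-437 + 7*((-2 + 3*4) + 2)) = (-246 + 2*√71)*(-437 + 7*((-2 + 12) + 2)) = (-246 + 2*√71)*(-437 + 7*(10 + 2)) = (-246 + 2*√71)*(-437 + 7*12) = (-246 + 2*√71)*(-437 + 84) = (-246 + 2*√71)*(-353) = 86838 - 706*√71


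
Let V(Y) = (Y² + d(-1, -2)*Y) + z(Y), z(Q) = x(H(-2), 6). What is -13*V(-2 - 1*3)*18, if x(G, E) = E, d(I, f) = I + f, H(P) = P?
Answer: -10764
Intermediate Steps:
z(Q) = 6
V(Y) = 6 + Y² - 3*Y (V(Y) = (Y² + (-1 - 2)*Y) + 6 = (Y² - 3*Y) + 6 = 6 + Y² - 3*Y)
-13*V(-2 - 1*3)*18 = -13*(6 + (-2 - 1*3)² - 3*(-2 - 1*3))*18 = -13*(6 + (-2 - 3)² - 3*(-2 - 3))*18 = -13*(6 + (-5)² - 3*(-5))*18 = -13*(6 + 25 + 15)*18 = -13*46*18 = -598*18 = -10764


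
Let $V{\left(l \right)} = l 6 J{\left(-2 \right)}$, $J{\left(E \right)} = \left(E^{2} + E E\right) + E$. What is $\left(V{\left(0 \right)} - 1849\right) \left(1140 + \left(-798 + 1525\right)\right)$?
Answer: $-3452083$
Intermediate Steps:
$J{\left(E \right)} = E + 2 E^{2}$ ($J{\left(E \right)} = \left(E^{2} + E^{2}\right) + E = 2 E^{2} + E = E + 2 E^{2}$)
$V{\left(l \right)} = 36 l$ ($V{\left(l \right)} = l 6 \left(- 2 \left(1 + 2 \left(-2\right)\right)\right) = 6 l \left(- 2 \left(1 - 4\right)\right) = 6 l \left(\left(-2\right) \left(-3\right)\right) = 6 l 6 = 36 l$)
$\left(V{\left(0 \right)} - 1849\right) \left(1140 + \left(-798 + 1525\right)\right) = \left(36 \cdot 0 - 1849\right) \left(1140 + \left(-798 + 1525\right)\right) = \left(0 - 1849\right) \left(1140 + 727\right) = \left(-1849\right) 1867 = -3452083$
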